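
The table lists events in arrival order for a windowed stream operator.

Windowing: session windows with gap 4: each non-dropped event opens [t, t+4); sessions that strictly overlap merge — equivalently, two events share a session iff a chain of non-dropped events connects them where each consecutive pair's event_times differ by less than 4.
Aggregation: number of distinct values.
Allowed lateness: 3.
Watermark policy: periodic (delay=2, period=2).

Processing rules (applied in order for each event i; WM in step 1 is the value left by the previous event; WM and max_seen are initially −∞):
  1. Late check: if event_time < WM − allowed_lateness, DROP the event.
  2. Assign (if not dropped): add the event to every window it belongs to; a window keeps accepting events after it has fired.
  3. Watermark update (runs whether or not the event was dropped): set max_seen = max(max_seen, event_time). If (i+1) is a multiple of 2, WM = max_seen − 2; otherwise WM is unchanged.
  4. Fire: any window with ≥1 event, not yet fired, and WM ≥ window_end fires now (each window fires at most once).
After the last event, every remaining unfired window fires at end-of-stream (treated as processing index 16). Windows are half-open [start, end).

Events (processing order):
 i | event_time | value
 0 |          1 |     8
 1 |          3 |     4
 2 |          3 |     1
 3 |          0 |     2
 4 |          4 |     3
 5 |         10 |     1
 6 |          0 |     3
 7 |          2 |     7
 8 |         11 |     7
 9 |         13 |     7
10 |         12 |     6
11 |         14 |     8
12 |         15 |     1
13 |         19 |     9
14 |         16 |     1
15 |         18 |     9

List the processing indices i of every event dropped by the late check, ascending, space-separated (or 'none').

6 7

i=0 t=1 v=8: → [1,5); WM=−∞
i=1 t=3 v=4: → [1,7); WM=1
i=2 t=3 v=1: → [1,7); WM=1
i=3 t=0 v=2: → [0,7); WM=1
i=4 t=4 v=3: → [0,8); WM=1
i=5 t=10 v=1: → [10,14); WM=8
i=6 t=0 v=3: DROP (t<8-3); WM=8
i=7 t=2 v=7: DROP (t<8-3); WM=8
i=8 t=11 v=7: → [10,15); WM=8
i=9 t=13 v=7: → [10,17); WM=11
i=10 t=12 v=6: → [10,17); WM=11
i=11 t=14 v=8: → [10,18); WM=12
i=12 t=15 v=1: → [10,19); WM=12
i=13 t=19 v=9: → [19,23); WM=17
i=14 t=16 v=1: → [10,23); WM=17
i=15 t=18 v=9: → [10,23); WM=17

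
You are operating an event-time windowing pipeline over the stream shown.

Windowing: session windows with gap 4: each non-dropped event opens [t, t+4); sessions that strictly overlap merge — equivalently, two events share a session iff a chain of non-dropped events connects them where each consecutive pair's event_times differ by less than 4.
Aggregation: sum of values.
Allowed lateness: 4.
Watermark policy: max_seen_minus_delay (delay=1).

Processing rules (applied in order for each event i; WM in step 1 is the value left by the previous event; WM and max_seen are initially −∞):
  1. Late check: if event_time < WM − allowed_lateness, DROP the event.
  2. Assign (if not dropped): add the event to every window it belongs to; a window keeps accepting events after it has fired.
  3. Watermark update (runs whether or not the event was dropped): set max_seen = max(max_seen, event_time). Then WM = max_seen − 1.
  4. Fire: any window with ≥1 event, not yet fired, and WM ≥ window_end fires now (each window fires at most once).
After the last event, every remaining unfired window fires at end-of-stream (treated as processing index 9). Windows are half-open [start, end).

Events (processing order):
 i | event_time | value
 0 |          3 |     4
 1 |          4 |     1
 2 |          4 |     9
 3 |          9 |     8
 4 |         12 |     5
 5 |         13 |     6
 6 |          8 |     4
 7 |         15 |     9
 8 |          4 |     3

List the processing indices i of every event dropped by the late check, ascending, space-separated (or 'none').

8

i=0 t=3 v=4: → [3,7); WM=2
i=1 t=4 v=1: → [3,8); WM=3
i=2 t=4 v=9: → [3,8); WM=3
i=3 t=9 v=8: → [9,13); WM=8
i=4 t=12 v=5: → [9,16); WM=11
i=5 t=13 v=6: → [9,17); WM=12
i=6 t=8 v=4: → [8,17); WM=12
i=7 t=15 v=9: → [8,19); WM=14
i=8 t=4 v=3: DROP (t<14-4); WM=14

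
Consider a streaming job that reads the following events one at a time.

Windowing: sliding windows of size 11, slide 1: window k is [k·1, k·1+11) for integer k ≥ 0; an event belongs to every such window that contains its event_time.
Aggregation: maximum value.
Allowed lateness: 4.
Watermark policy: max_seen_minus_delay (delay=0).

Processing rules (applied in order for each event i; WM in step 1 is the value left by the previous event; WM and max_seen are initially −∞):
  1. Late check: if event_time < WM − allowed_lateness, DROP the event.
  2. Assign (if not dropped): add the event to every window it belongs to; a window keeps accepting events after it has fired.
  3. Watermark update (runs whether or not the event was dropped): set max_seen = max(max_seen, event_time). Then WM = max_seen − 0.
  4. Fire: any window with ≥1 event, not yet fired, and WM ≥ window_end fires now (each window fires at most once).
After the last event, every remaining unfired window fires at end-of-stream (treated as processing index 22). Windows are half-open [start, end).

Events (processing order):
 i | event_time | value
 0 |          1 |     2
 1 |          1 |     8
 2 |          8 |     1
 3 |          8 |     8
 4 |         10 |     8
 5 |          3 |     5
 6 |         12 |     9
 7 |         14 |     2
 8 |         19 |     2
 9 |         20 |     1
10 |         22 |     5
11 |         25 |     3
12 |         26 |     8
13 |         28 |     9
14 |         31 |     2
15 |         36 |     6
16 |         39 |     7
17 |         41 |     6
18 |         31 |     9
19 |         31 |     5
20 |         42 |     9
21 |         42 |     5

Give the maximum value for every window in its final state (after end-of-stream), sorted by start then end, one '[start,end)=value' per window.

i=0 t=1 v=2: → [1,12),[0,11); WM=1
i=1 t=1 v=8: → [1,12),[0,11); WM=1
i=2 t=8 v=1: → [8,19),[7,18),[6,17),[5,16),[4,15),[3,14),[2,13),[1,12),[0,11); WM=8
i=3 t=8 v=8: → [8,19),[7,18),[6,17),[5,16),[4,15),[3,14),[2,13),[1,12),[0,11); WM=8
i=4 t=10 v=8: → [10,21),[9,20),[8,19),[7,18),[6,17),[5,16),[4,15),[3,14),[2,13),[1,12),[0,11); WM=10
i=5 t=3 v=5: DROP (t<10-4); WM=10
i=6 t=12 v=9: → [12,23),[11,22),[10,21),[9,20),[8,19),[7,18),[6,17),[5,16),[4,15),[3,14),[2,13); WM=12; [0,11) fires=8 [1,12) fires=8
i=7 t=14 v=2: → [14,25),[13,24),[12,23),[11,22),[10,21),[9,20),[8,19),[7,18),[6,17),[5,16),[4,15); WM=14; [2,13) fires=9 [3,14) fires=9
i=8 t=19 v=2: → [19,30),[18,29),[17,28),[16,27),[15,26),[14,25),[13,24),[12,23),[11,22),[10,21),[9,20); WM=19; [4,15) fires=9 [5,16) fires=9 [6,17) fires=9 [7,18) fires=9 [8,19) fires=9
i=9 t=20 v=1: → [20,31),[19,30),[18,29),[17,28),[16,27),[15,26),[14,25),[13,24),[12,23),[11,22),[10,21); WM=20; [9,20) fires=9
i=10 t=22 v=5: → [22,33),[21,32),[20,31),[19,30),[18,29),[17,28),[16,27),[15,26),[14,25),[13,24),[12,23); WM=22; [10,21) fires=9 [11,22) fires=9
i=11 t=25 v=3: → [25,36),[24,35),[23,34),[22,33),[21,32),[20,31),[19,30),[18,29),[17,28),[16,27),[15,26); WM=25; [12,23) fires=9 [13,24) fires=5 [14,25) fires=5
i=12 t=26 v=8: → [26,37),[25,36),[24,35),[23,34),[22,33),[21,32),[20,31),[19,30),[18,29),[17,28),[16,27); WM=26; [15,26) fires=5
i=13 t=28 v=9: → [28,39),[27,38),[26,37),[25,36),[24,35),[23,34),[22,33),[21,32),[20,31),[19,30),[18,29); WM=28; [16,27) fires=8 [17,28) fires=8
i=14 t=31 v=2: → [31,42),[30,41),[29,40),[28,39),[27,38),[26,37),[25,36),[24,35),[23,34),[22,33),[21,32); WM=31; [18,29) fires=9 [19,30) fires=9 [20,31) fires=9
i=15 t=36 v=6: → [36,47),[35,46),[34,45),[33,44),[32,43),[31,42),[30,41),[29,40),[28,39),[27,38),[26,37); WM=36; [21,32) fires=9 [22,33) fires=9 [23,34) fires=9 [24,35) fires=9 [25,36) fires=9
i=16 t=39 v=7: → [39,50),[38,49),[37,48),[36,47),[35,46),[34,45),[33,44),[32,43),[31,42),[30,41),[29,40); WM=39; [26,37) fires=9 [27,38) fires=9 [28,39) fires=9
i=17 t=41 v=6: → [41,52),[40,51),[39,50),[38,49),[37,48),[36,47),[35,46),[34,45),[33,44),[32,43),[31,42); WM=41; [29,40) fires=7 [30,41) fires=7
i=18 t=31 v=9: DROP (t<41-4); WM=41
i=19 t=31 v=5: DROP (t<41-4); WM=41
i=20 t=42 v=9: → [42,53),[41,52),[40,51),[39,50),[38,49),[37,48),[36,47),[35,46),[34,45),[33,44),[32,43); WM=42; [31,42) fires=7
i=21 t=42 v=5: → [42,53),[41,52),[40,51),[39,50),[38,49),[37,48),[36,47),[35,46),[34,45),[33,44),[32,43); WM=42

[0,11)=8 [1,12)=8 [2,13)=9 [3,14)=9 [4,15)=9 [5,16)=9 [6,17)=9 [7,18)=9 [8,19)=9 [9,20)=9 [10,21)=9 [11,22)=9 [12,23)=9 [13,24)=5 [14,25)=5 [15,26)=5 [16,27)=8 [17,28)=8 [18,29)=9 [19,30)=9 [20,31)=9 [21,32)=9 [22,33)=9 [23,34)=9 [24,35)=9 [25,36)=9 [26,37)=9 [27,38)=9 [28,39)=9 [29,40)=7 [30,41)=7 [31,42)=7 [32,43)=9 [33,44)=9 [34,45)=9 [35,46)=9 [36,47)=9 [37,48)=9 [38,49)=9 [39,50)=9 [40,51)=9 [41,52)=9 [42,53)=9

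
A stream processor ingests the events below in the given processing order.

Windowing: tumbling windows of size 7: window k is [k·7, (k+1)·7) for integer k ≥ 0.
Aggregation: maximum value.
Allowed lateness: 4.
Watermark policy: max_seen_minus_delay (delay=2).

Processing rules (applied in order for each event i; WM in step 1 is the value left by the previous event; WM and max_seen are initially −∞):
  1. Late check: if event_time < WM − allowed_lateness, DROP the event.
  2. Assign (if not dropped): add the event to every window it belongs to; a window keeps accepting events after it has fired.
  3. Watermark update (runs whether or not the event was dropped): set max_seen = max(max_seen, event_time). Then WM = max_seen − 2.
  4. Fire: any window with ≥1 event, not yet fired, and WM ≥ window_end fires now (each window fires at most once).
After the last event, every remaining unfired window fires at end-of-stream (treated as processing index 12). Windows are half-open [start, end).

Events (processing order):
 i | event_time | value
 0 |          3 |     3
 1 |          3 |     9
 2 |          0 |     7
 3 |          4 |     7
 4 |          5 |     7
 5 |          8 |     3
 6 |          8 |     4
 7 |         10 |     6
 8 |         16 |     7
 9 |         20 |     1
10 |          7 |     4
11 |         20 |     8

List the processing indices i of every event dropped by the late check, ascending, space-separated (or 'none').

i=0 t=3 v=3: → [0,7); WM=1
i=1 t=3 v=9: → [0,7); WM=1
i=2 t=0 v=7: → [0,7); WM=1
i=3 t=4 v=7: → [0,7); WM=2
i=4 t=5 v=7: → [0,7); WM=3
i=5 t=8 v=3: → [7,14); WM=6
i=6 t=8 v=4: → [7,14); WM=6
i=7 t=10 v=6: → [7,14); WM=8; [0,7) fires=9
i=8 t=16 v=7: → [14,21); WM=14; [7,14) fires=6
i=9 t=20 v=1: → [14,21); WM=18
i=10 t=7 v=4: DROP (t<18-4); WM=18
i=11 t=20 v=8: → [14,21); WM=18

10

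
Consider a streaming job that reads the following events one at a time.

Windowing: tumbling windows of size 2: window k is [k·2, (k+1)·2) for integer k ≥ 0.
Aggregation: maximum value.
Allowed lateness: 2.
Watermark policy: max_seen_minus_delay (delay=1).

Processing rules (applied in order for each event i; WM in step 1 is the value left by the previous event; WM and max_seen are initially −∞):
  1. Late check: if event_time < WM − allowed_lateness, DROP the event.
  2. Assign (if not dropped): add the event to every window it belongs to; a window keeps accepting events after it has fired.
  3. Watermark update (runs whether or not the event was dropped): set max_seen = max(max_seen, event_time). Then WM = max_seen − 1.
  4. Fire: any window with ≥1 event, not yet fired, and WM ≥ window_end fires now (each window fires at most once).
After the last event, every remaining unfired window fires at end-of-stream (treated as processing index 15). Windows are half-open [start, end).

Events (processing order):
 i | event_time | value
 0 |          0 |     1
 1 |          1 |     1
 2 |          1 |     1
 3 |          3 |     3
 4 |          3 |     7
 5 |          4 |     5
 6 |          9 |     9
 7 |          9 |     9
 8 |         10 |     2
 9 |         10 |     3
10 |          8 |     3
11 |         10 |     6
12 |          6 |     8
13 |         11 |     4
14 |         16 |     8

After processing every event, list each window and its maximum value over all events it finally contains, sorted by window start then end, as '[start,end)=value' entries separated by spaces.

[0,2)=1 [2,4)=7 [4,6)=5 [8,10)=9 [10,12)=6 [16,18)=8

i=0 t=0 v=1: → [0,2); WM=-1
i=1 t=1 v=1: → [0,2); WM=0
i=2 t=1 v=1: → [0,2); WM=0
i=3 t=3 v=3: → [2,4); WM=2; [0,2) fires=1
i=4 t=3 v=7: → [2,4); WM=2
i=5 t=4 v=5: → [4,6); WM=3
i=6 t=9 v=9: → [8,10); WM=8; [2,4) fires=7 [4,6) fires=5
i=7 t=9 v=9: → [8,10); WM=8
i=8 t=10 v=2: → [10,12); WM=9
i=9 t=10 v=3: → [10,12); WM=9
i=10 t=8 v=3: → [8,10); WM=9
i=11 t=10 v=6: → [10,12); WM=9
i=12 t=6 v=8: DROP (t<9-2); WM=9
i=13 t=11 v=4: → [10,12); WM=10; [8,10) fires=9
i=14 t=16 v=8: → [16,18); WM=15; [10,12) fires=6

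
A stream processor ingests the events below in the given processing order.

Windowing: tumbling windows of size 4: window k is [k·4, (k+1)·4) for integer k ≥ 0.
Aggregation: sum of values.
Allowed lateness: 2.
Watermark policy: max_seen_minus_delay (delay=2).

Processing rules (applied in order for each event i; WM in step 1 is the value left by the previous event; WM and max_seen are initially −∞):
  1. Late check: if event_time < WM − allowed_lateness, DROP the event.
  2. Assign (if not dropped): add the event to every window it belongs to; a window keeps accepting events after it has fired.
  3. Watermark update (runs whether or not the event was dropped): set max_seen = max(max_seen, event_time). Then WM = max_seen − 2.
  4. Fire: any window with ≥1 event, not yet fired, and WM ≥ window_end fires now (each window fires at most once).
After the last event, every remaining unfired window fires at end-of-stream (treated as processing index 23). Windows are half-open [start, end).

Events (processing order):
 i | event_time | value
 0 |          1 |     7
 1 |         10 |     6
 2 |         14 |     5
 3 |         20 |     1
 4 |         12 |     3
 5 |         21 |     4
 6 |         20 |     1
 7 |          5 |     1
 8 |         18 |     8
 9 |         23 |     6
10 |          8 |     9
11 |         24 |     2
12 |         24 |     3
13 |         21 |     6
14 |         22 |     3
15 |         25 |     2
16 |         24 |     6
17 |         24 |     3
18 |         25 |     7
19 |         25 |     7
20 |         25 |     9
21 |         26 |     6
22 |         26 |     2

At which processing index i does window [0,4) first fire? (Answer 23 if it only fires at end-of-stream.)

1

i=0 t=1 v=7: → [0,4); WM=-1
i=1 t=10 v=6: → [8,12); WM=8; [0,4) fires=7
i=2 t=14 v=5: → [12,16); WM=12; [8,12) fires=6
i=3 t=20 v=1: → [20,24); WM=18; [12,16) fires=5
i=4 t=12 v=3: DROP (t<18-2); WM=18
i=5 t=21 v=4: → [20,24); WM=19
i=6 t=20 v=1: → [20,24); WM=19
i=7 t=5 v=1: DROP (t<19-2); WM=19
i=8 t=18 v=8: → [16,20); WM=19
i=9 t=23 v=6: → [20,24); WM=21; [16,20) fires=8
i=10 t=8 v=9: DROP (t<21-2); WM=21
i=11 t=24 v=2: → [24,28); WM=22
i=12 t=24 v=3: → [24,28); WM=22
i=13 t=21 v=6: → [20,24); WM=22
i=14 t=22 v=3: → [20,24); WM=22
i=15 t=25 v=2: → [24,28); WM=23
i=16 t=24 v=6: → [24,28); WM=23
i=17 t=24 v=3: → [24,28); WM=23
i=18 t=25 v=7: → [24,28); WM=23
i=19 t=25 v=7: → [24,28); WM=23
i=20 t=25 v=9: → [24,28); WM=23
i=21 t=26 v=6: → [24,28); WM=24; [20,24) fires=21
i=22 t=26 v=2: → [24,28); WM=24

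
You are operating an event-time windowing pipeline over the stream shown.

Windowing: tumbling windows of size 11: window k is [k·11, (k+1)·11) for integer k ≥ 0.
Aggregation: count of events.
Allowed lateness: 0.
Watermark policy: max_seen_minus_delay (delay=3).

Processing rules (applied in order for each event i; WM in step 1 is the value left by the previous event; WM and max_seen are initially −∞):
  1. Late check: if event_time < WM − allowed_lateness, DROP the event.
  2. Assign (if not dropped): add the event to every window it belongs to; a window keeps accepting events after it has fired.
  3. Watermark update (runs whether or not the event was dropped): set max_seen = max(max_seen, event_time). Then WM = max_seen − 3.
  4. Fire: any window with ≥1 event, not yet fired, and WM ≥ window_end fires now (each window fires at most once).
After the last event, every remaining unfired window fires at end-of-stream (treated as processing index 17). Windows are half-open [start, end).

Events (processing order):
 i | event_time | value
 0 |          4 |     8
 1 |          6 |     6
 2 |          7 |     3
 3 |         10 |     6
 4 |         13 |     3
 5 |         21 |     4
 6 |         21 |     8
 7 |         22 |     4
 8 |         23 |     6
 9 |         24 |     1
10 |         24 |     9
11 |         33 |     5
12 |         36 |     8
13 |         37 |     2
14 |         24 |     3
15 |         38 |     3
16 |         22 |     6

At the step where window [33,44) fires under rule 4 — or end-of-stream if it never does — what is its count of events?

i=0 t=4 v=8: → [0,11); WM=1
i=1 t=6 v=6: → [0,11); WM=3
i=2 t=7 v=3: → [0,11); WM=4
i=3 t=10 v=6: → [0,11); WM=7
i=4 t=13 v=3: → [11,22); WM=10
i=5 t=21 v=4: → [11,22); WM=18; [0,11) fires=4
i=6 t=21 v=8: → [11,22); WM=18
i=7 t=22 v=4: → [22,33); WM=19
i=8 t=23 v=6: → [22,33); WM=20
i=9 t=24 v=1: → [22,33); WM=21
i=10 t=24 v=9: → [22,33); WM=21
i=11 t=33 v=5: → [33,44); WM=30; [11,22) fires=3
i=12 t=36 v=8: → [33,44); WM=33; [22,33) fires=4
i=13 t=37 v=2: → [33,44); WM=34
i=14 t=24 v=3: DROP (t<34-0); WM=34
i=15 t=38 v=3: → [33,44); WM=35
i=16 t=22 v=6: DROP (t<35-0); WM=35

4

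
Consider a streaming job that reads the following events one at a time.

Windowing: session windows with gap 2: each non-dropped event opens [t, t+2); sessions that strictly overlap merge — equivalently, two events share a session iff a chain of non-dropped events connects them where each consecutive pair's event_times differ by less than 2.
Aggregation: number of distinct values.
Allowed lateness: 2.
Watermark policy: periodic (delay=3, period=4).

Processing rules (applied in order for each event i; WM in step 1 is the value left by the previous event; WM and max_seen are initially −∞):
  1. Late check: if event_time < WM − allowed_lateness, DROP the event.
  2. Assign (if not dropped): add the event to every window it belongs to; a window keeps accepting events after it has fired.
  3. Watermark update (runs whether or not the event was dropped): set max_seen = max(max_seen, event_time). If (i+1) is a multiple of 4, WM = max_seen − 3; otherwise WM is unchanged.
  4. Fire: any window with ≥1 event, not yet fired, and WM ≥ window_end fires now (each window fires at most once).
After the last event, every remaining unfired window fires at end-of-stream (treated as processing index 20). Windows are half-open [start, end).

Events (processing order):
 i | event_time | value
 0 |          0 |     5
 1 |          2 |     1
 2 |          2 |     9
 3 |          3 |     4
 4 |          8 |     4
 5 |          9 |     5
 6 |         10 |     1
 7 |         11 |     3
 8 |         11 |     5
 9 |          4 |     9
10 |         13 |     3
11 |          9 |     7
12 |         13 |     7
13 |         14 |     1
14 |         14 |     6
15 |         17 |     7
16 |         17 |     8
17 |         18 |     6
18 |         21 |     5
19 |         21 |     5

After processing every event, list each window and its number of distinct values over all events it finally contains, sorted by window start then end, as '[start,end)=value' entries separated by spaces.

i=0 t=0 v=5: → [0,2); WM=−∞
i=1 t=2 v=1: → [2,4); WM=−∞
i=2 t=2 v=9: → [2,4); WM=−∞
i=3 t=3 v=4: → [2,5); WM=0
i=4 t=8 v=4: → [8,10); WM=0
i=5 t=9 v=5: → [8,11); WM=0
i=6 t=10 v=1: → [8,12); WM=0
i=7 t=11 v=3: → [8,13); WM=8
i=8 t=11 v=5: → [8,13); WM=8
i=9 t=4 v=9: DROP (t<8-2); WM=8
i=10 t=13 v=3: → [13,15); WM=8
i=11 t=9 v=7: → [8,13); WM=10
i=12 t=13 v=7: → [13,15); WM=10
i=13 t=14 v=1: → [13,16); WM=10
i=14 t=14 v=6: → [13,16); WM=10
i=15 t=17 v=7: → [17,19); WM=14
i=16 t=17 v=8: → [17,19); WM=14
i=17 t=18 v=6: → [17,20); WM=14
i=18 t=21 v=5: → [21,23); WM=14
i=19 t=21 v=5: → [21,23); WM=18

[0,2)=1 [2,5)=3 [8,13)=5 [13,16)=4 [17,20)=3 [21,23)=1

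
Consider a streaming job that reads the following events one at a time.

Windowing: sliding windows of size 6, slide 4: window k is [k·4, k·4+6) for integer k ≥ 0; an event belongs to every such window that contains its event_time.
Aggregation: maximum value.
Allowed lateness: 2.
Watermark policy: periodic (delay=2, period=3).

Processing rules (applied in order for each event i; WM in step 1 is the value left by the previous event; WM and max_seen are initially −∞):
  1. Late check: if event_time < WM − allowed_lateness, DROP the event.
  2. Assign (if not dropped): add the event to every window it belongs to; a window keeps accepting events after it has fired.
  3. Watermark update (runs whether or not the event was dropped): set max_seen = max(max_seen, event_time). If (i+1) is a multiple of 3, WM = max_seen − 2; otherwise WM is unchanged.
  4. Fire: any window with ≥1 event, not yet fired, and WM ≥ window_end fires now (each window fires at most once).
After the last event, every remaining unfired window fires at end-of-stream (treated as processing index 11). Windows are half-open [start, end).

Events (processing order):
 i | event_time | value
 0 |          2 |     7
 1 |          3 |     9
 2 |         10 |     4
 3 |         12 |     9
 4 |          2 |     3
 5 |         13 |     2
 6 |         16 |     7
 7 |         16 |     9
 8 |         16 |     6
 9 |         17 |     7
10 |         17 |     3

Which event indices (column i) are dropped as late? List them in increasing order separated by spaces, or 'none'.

4

i=0 t=2 v=7: → [0,6); WM=−∞
i=1 t=3 v=9: → [0,6); WM=−∞
i=2 t=10 v=4: → [8,14); WM=8; [0,6) fires=9
i=3 t=12 v=9: → [12,18),[8,14); WM=8
i=4 t=2 v=3: DROP (t<8-2); WM=8
i=5 t=13 v=2: → [12,18),[8,14); WM=11
i=6 t=16 v=7: → [16,22),[12,18); WM=11
i=7 t=16 v=9: → [16,22),[12,18); WM=11
i=8 t=16 v=6: → [16,22),[12,18); WM=14; [8,14) fires=9
i=9 t=17 v=7: → [16,22),[12,18); WM=14
i=10 t=17 v=3: → [16,22),[12,18); WM=14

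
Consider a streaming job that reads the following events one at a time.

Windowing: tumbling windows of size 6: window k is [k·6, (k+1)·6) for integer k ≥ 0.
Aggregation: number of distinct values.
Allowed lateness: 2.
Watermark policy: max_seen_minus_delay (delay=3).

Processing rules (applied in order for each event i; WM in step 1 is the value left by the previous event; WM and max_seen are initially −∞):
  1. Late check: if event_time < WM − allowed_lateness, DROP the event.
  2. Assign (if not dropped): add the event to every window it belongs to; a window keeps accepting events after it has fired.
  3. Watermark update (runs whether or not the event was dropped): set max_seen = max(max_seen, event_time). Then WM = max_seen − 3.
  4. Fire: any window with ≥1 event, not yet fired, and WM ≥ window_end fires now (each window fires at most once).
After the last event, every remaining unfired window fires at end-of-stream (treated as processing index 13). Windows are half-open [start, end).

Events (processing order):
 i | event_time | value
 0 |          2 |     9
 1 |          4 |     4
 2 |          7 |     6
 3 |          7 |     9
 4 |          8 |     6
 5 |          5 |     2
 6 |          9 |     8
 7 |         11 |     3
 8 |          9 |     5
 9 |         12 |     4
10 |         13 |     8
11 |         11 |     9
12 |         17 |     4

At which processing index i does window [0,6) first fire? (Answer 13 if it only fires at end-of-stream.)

6

i=0 t=2 v=9: → [0,6); WM=-1
i=1 t=4 v=4: → [0,6); WM=1
i=2 t=7 v=6: → [6,12); WM=4
i=3 t=7 v=9: → [6,12); WM=4
i=4 t=8 v=6: → [6,12); WM=5
i=5 t=5 v=2: → [0,6); WM=5
i=6 t=9 v=8: → [6,12); WM=6; [0,6) fires=3
i=7 t=11 v=3: → [6,12); WM=8
i=8 t=9 v=5: → [6,12); WM=8
i=9 t=12 v=4: → [12,18); WM=9
i=10 t=13 v=8: → [12,18); WM=10
i=11 t=11 v=9: → [6,12); WM=10
i=12 t=17 v=4: → [12,18); WM=14; [6,12) fires=5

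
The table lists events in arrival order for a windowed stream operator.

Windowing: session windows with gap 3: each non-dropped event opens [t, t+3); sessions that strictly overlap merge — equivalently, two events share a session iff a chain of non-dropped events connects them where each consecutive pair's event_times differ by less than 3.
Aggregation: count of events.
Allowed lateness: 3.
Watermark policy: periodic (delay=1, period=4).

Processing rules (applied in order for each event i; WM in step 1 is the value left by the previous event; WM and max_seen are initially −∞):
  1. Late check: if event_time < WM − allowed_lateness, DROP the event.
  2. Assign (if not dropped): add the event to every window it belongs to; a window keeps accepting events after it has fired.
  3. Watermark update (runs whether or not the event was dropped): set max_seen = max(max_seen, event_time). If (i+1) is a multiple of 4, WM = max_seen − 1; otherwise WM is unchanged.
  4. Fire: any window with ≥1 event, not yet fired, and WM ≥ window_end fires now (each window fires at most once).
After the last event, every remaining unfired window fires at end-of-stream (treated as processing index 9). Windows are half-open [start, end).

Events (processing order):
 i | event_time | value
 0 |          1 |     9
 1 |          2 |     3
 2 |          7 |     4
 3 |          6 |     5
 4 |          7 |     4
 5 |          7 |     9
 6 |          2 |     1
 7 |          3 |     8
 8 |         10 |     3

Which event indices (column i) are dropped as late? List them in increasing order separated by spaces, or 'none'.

6

i=0 t=1 v=9: → [1,4); WM=−∞
i=1 t=2 v=3: → [1,5); WM=−∞
i=2 t=7 v=4: → [7,10); WM=−∞
i=3 t=6 v=5: → [6,10); WM=6
i=4 t=7 v=4: → [6,10); WM=6
i=5 t=7 v=9: → [6,10); WM=6
i=6 t=2 v=1: DROP (t<6-3); WM=6
i=7 t=3 v=8: → [1,6); WM=6
i=8 t=10 v=3: → [10,13); WM=6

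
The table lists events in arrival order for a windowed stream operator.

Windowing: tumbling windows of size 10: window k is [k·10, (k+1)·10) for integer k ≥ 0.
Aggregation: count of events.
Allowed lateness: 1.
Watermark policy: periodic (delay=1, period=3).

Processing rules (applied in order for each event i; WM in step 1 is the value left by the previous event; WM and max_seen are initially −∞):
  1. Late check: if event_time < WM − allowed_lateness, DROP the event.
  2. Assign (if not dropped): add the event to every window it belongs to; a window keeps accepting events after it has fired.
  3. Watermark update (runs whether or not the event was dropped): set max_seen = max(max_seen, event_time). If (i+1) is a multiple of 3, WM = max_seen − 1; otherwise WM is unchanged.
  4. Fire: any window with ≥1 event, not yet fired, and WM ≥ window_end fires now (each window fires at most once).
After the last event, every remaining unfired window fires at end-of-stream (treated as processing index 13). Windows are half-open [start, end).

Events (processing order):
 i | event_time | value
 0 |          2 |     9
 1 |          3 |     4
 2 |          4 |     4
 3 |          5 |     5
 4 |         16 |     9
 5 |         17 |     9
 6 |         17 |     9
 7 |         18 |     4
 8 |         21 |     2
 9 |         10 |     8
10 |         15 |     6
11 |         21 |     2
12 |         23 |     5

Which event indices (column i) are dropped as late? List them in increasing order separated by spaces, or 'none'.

i=0 t=2 v=9: → [0,10); WM=−∞
i=1 t=3 v=4: → [0,10); WM=−∞
i=2 t=4 v=4: → [0,10); WM=3
i=3 t=5 v=5: → [0,10); WM=3
i=4 t=16 v=9: → [10,20); WM=3
i=5 t=17 v=9: → [10,20); WM=16; [0,10) fires=4
i=6 t=17 v=9: → [10,20); WM=16
i=7 t=18 v=4: → [10,20); WM=16
i=8 t=21 v=2: → [20,30); WM=20; [10,20) fires=4
i=9 t=10 v=8: DROP (t<20-1); WM=20
i=10 t=15 v=6: DROP (t<20-1); WM=20
i=11 t=21 v=2: → [20,30); WM=20
i=12 t=23 v=5: → [20,30); WM=20

9 10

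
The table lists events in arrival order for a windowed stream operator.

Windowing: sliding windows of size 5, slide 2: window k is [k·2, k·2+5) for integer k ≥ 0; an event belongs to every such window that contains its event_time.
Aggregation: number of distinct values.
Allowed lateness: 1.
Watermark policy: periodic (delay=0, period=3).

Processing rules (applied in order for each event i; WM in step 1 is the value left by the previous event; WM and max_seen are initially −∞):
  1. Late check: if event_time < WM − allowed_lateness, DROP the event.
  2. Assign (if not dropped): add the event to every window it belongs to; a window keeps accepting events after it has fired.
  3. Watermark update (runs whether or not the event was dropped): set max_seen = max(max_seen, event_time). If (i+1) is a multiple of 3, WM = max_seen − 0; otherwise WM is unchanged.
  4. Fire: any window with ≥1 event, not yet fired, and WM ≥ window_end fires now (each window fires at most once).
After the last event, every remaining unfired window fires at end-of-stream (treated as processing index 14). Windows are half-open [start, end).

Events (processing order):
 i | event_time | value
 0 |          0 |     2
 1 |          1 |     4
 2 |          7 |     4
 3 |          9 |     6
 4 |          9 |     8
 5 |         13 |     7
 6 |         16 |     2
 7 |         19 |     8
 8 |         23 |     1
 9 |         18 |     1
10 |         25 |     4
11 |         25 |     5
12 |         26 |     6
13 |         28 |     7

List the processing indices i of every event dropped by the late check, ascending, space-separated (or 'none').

i=0 t=0 v=2: → [0,5); WM=−∞
i=1 t=1 v=4: → [0,5); WM=−∞
i=2 t=7 v=4: → [6,11),[4,9); WM=7; [0,5) fires=2
i=3 t=9 v=6: → [8,13),[6,11); WM=7
i=4 t=9 v=8: → [8,13),[6,11); WM=7
i=5 t=13 v=7: → [12,17),[10,15); WM=13; [4,9) fires=1 [6,11) fires=3 [8,13) fires=2
i=6 t=16 v=2: → [16,21),[14,19),[12,17); WM=13
i=7 t=19 v=8: → [18,23),[16,21); WM=13
i=8 t=23 v=1: → [22,27),[20,25); WM=23; [10,15) fires=1 [12,17) fires=2 [14,19) fires=1 [16,21) fires=2 [18,23) fires=1
i=9 t=18 v=1: DROP (t<23-1); WM=23
i=10 t=25 v=4: → [24,29),[22,27); WM=23
i=11 t=25 v=5: → [24,29),[22,27); WM=25; [20,25) fires=1
i=12 t=26 v=6: → [26,31),[24,29),[22,27); WM=25
i=13 t=28 v=7: → [28,33),[26,31),[24,29); WM=25

9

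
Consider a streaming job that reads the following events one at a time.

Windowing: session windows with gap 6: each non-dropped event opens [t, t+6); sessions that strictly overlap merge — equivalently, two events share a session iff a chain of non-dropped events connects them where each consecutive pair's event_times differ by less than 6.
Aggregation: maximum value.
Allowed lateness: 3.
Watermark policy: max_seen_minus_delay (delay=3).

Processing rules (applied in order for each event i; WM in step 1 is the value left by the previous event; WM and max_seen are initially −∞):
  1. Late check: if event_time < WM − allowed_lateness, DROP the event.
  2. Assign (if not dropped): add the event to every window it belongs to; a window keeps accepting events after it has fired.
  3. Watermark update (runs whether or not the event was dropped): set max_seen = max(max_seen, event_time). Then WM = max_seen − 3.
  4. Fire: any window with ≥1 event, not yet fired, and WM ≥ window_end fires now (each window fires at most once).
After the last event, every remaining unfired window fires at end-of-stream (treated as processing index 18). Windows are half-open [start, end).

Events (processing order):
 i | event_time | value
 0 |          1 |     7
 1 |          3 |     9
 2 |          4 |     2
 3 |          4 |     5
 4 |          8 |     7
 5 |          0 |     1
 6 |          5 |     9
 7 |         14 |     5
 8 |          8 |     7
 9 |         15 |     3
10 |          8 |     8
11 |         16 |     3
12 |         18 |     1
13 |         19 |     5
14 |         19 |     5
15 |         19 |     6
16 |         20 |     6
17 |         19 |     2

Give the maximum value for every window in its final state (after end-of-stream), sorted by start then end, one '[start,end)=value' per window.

i=0 t=1 v=7: → [1,7); WM=-2
i=1 t=3 v=9: → [1,9); WM=0
i=2 t=4 v=2: → [1,10); WM=1
i=3 t=4 v=5: → [1,10); WM=1
i=4 t=8 v=7: → [1,14); WM=5
i=5 t=0 v=1: DROP (t<5-3); WM=5
i=6 t=5 v=9: → [1,14); WM=5
i=7 t=14 v=5: → [14,20); WM=11
i=8 t=8 v=7: → [1,14); WM=11
i=9 t=15 v=3: → [14,21); WM=12
i=10 t=8 v=8: DROP (t<12-3); WM=12
i=11 t=16 v=3: → [14,22); WM=13
i=12 t=18 v=1: → [14,24); WM=15
i=13 t=19 v=5: → [14,25); WM=16
i=14 t=19 v=5: → [14,25); WM=16
i=15 t=19 v=6: → [14,25); WM=16
i=16 t=20 v=6: → [14,26); WM=17
i=17 t=19 v=2: → [14,26); WM=17

[1,14)=9 [14,26)=6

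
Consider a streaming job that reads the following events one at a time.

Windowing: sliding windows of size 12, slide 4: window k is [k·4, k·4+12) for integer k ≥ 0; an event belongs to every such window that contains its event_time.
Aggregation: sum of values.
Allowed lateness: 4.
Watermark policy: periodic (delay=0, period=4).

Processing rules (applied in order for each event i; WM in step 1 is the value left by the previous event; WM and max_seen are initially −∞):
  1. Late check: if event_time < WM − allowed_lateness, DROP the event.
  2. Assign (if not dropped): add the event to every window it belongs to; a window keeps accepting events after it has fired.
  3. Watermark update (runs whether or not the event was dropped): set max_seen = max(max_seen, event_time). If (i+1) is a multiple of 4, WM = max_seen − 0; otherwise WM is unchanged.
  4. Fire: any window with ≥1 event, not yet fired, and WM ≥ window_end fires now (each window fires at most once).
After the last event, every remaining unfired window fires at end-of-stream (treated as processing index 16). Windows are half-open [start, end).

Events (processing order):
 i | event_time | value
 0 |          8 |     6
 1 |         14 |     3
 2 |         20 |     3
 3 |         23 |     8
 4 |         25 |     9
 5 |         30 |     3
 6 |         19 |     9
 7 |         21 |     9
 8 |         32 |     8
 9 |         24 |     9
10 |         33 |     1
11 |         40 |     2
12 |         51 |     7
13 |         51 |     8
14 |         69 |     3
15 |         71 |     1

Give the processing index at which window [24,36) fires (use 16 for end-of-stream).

i=0 t=8 v=6: → [8,20),[4,16),[0,12); WM=−∞
i=1 t=14 v=3: → [12,24),[8,20),[4,16); WM=−∞
i=2 t=20 v=3: → [20,32),[16,28),[12,24); WM=−∞
i=3 t=23 v=8: → [20,32),[16,28),[12,24); WM=23; [0,12) fires=6 [4,16) fires=9 [8,20) fires=9
i=4 t=25 v=9: → [24,36),[20,32),[16,28); WM=23
i=5 t=30 v=3: → [28,40),[24,36),[20,32); WM=23
i=6 t=19 v=9: → [16,28),[12,24),[8,20); WM=23
i=7 t=21 v=9: → [20,32),[16,28),[12,24); WM=30; [12,24) fires=32 [16,28) fires=38
i=8 t=32 v=8: → [32,44),[28,40),[24,36); WM=30
i=9 t=24 v=9: DROP (t<30-4); WM=30
i=10 t=33 v=1: → [32,44),[28,40),[24,36); WM=30
i=11 t=40 v=2: → [40,52),[36,48),[32,44); WM=40; [20,32) fires=32 [24,36) fires=21 [28,40) fires=12
i=12 t=51 v=7: → [48,60),[44,56),[40,52); WM=40
i=13 t=51 v=8: → [48,60),[44,56),[40,52); WM=40
i=14 t=69 v=3: → [68,80),[64,76),[60,72); WM=40
i=15 t=71 v=1: → [68,80),[64,76),[60,72); WM=71; [32,44) fires=11 [36,48) fires=2 [40,52) fires=17 [44,56) fires=15 [48,60) fires=15

11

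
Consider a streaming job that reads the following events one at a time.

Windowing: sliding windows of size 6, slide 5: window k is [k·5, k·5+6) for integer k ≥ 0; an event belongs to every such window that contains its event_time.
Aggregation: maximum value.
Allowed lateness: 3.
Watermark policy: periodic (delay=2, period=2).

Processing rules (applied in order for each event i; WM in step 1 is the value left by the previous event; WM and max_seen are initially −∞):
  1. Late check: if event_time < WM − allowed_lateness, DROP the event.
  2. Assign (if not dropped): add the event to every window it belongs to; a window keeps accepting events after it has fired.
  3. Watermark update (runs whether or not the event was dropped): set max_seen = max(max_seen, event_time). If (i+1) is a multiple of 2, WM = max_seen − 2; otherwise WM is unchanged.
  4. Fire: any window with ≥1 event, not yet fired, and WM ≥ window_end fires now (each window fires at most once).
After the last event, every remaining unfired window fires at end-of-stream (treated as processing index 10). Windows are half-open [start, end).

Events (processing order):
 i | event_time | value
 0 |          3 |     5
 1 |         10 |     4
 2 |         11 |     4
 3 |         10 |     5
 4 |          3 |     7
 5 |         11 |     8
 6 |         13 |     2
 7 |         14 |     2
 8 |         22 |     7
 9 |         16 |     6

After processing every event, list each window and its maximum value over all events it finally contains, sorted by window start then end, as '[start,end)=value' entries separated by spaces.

i=0 t=3 v=5: → [0,6); WM=−∞
i=1 t=10 v=4: → [10,16),[5,11); WM=8; [0,6) fires=5
i=2 t=11 v=4: → [10,16); WM=8
i=3 t=10 v=5: → [10,16),[5,11); WM=9
i=4 t=3 v=7: DROP (t<9-3); WM=9
i=5 t=11 v=8: → [10,16); WM=9
i=6 t=13 v=2: → [10,16); WM=9
i=7 t=14 v=2: → [10,16); WM=12; [5,11) fires=5
i=8 t=22 v=7: → [20,26); WM=12
i=9 t=16 v=6: → [15,21); WM=20; [10,16) fires=8

[0,6)=5 [5,11)=5 [10,16)=8 [15,21)=6 [20,26)=7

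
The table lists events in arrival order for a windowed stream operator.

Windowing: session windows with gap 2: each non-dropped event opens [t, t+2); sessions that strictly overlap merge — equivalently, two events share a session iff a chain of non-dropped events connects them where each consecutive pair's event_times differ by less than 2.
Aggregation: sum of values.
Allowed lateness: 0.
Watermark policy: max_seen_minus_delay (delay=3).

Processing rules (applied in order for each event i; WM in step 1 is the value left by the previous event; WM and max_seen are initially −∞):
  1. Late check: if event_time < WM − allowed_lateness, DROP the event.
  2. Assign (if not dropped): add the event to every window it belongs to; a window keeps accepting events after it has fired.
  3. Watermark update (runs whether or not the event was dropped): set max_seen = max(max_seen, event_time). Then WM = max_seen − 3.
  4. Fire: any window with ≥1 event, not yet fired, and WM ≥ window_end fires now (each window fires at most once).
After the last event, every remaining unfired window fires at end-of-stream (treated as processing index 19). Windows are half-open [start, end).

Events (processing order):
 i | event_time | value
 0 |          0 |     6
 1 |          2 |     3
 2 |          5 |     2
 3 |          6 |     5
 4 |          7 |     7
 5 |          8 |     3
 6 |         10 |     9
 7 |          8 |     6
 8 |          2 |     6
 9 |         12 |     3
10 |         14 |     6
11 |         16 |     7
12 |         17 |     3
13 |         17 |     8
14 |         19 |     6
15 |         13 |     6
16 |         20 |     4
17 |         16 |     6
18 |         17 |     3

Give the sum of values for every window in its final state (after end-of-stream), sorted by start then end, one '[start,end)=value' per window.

i=0 t=0 v=6: → [0,2); WM=-3
i=1 t=2 v=3: → [2,4); WM=-1
i=2 t=5 v=2: → [5,7); WM=2
i=3 t=6 v=5: → [5,8); WM=3
i=4 t=7 v=7: → [5,9); WM=4
i=5 t=8 v=3: → [5,10); WM=5
i=6 t=10 v=9: → [10,12); WM=7
i=7 t=8 v=6: → [5,10); WM=7
i=8 t=2 v=6: DROP (t<7-0); WM=7
i=9 t=12 v=3: → [12,14); WM=9
i=10 t=14 v=6: → [14,16); WM=11
i=11 t=16 v=7: → [16,18); WM=13
i=12 t=17 v=3: → [16,19); WM=14
i=13 t=17 v=8: → [16,19); WM=14
i=14 t=19 v=6: → [19,21); WM=16
i=15 t=13 v=6: DROP (t<16-0); WM=16
i=16 t=20 v=4: → [19,22); WM=17
i=17 t=16 v=6: DROP (t<17-0); WM=17
i=18 t=17 v=3: → [16,19); WM=17

[0,2)=6 [2,4)=3 [5,10)=23 [10,12)=9 [12,14)=3 [14,16)=6 [16,19)=21 [19,22)=10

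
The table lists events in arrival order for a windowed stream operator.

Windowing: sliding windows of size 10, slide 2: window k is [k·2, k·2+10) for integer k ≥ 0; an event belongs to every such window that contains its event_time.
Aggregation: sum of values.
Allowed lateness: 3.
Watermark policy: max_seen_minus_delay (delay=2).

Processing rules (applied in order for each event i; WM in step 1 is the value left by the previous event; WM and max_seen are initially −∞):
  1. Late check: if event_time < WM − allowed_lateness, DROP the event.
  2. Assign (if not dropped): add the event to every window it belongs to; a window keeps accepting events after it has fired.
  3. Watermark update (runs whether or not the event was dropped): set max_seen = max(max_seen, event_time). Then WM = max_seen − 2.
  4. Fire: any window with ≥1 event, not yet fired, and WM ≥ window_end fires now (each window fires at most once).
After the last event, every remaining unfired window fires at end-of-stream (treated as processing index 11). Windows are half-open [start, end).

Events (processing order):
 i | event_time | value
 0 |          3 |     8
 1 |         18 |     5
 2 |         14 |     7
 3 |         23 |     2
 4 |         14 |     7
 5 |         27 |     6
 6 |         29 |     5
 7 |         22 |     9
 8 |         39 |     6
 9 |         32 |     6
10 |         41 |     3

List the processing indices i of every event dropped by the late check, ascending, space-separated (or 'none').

4 7 9

i=0 t=3 v=8: → [2,12),[0,10); WM=1
i=1 t=18 v=5: → [18,28),[16,26),[14,24),[12,22),[10,20); WM=16; [0,10) fires=8 [2,12) fires=8
i=2 t=14 v=7: → [14,24),[12,22),[10,20),[8,18),[6,16); WM=16; [6,16) fires=7
i=3 t=23 v=2: → [22,32),[20,30),[18,28),[16,26),[14,24); WM=21; [8,18) fires=7 [10,20) fires=12
i=4 t=14 v=7: DROP (t<21-3); WM=21
i=5 t=27 v=6: → [26,36),[24,34),[22,32),[20,30),[18,28); WM=25; [12,22) fires=12 [14,24) fires=14
i=6 t=29 v=5: → [28,38),[26,36),[24,34),[22,32),[20,30); WM=27; [16,26) fires=7
i=7 t=22 v=9: DROP (t<27-3); WM=27
i=8 t=39 v=6: → [38,48),[36,46),[34,44),[32,42),[30,40); WM=37; [18,28) fires=13 [20,30) fires=13 [22,32) fires=13 [24,34) fires=11 [26,36) fires=11
i=9 t=32 v=6: DROP (t<37-3); WM=37
i=10 t=41 v=3: → [40,50),[38,48),[36,46),[34,44),[32,42); WM=39; [28,38) fires=5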